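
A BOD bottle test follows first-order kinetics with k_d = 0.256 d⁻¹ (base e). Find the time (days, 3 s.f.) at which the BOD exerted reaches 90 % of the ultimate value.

t ≈ 8.99 d

y/L₀ = 1 − e^(−k_d t) = 0.90 ⇒ e^(−k_d t) = 0.100
t = −ln(0.100) / 0.256 = 2.303 / 0.256 = 8.994 d.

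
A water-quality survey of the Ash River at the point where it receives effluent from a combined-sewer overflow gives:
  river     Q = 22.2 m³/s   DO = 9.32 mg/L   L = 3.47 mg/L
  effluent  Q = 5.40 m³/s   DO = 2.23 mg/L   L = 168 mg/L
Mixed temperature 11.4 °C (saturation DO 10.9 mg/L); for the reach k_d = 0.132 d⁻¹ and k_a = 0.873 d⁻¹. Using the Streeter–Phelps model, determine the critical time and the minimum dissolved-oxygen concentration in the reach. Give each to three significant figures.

Mixed DO = (22.2×9.32 + 5.40×2.23)/(22.2+5.40) = 218.9/27.60 = 7.933 mg/L.
Mixed L₀ = (22.2×3.47 + 5.40×168)/(27.60) = 984.2/27.60 = 35.66 mg/L.
Initial deficit D₀ = C_s − DO₀ = 10.9 − 7.933 = 2.967 mg/L.
t_c = (1/0.7410) ln[(0.873/0.132)(1 − 2.967×0.7410/(0.132×35.66))] = 1.350 × ln(3.524) = 1.700 d.
D_c = (0.132/0.873) × 35.66 × e^(−0.132×1.700) = 0.1512 × 35.66 × 0.7990 = 4.308 mg/L.
Minimum DO = 10.9 − 4.308 = 6.592 mg/L.

t_c ≈ 1.70 d; minimum DO ≈ 6.59 mg/L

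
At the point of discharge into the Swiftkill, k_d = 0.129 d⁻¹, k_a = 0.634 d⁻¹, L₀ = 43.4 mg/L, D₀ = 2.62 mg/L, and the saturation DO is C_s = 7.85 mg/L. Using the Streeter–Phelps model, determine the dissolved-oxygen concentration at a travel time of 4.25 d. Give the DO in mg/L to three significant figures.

DO ≈ 2.01 mg/L

k_d L₀/(k_a−k_d) = 0.129×43.4/(0.634−0.129) = 5.599/0.5050 = 11.09 mg/L.
e^(−k_d t) = e^(−0.129×4.250) = 0.5780; e^(−k_a t) = e^(−0.634×4.250) = 0.06758.
D = 11.09 × (0.5780 − 0.06758) + 2.62 × 0.06758 = 5.658 + 0.1770 = 5.835 mg/L.
DO = C_s − D = 7.85 − 5.835 = 2.015 mg/L.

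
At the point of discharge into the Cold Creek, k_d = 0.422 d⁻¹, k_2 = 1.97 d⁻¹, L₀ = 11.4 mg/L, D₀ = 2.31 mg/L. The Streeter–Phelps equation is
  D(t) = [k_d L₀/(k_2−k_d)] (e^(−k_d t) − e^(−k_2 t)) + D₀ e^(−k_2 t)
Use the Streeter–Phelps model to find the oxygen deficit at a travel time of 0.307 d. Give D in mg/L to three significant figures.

D ≈ 2.29 mg/L

k_d L₀/(k_2−k_d) = 0.422×11.4/(1.97−0.422) = 4.811/1.548 = 3.108 mg/L.
e^(−k_d t) = e^(−0.422×0.3070) = 0.8785; e^(−k_2 t) = e^(−1.97×0.3070) = 0.5462.
D = 3.108 × (0.8785 − 0.5462) + 2.31 × 0.5462 = 1.033 + 1.262 = 2.294 mg/L.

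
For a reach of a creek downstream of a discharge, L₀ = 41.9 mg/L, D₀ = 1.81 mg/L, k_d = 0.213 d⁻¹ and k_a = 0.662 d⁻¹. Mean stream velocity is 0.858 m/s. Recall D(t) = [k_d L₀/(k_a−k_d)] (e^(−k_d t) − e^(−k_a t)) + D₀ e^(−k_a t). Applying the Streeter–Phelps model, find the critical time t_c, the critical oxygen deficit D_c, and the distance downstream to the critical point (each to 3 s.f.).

t_c = [1/(k_a−k_d)] ln[(k_a/k_d)(1 − D₀(k_a−k_d)/(k_d L₀))]
= [1/(0.662−0.213)] ln[(0.662/0.213)(1 − 1.81×0.4490/(0.213×41.9))]
= (1/0.4490) ln[3.108 × 0.9089] = 2.227 × ln(2.825) = 2.227 × 1.038 = 2.313 d.
L(t_c) = L₀ e^(−k_d t_c) = 41.9 × 0.6110 = 25.60 mg/L, and at the critical point k_a D_c = k_d L, so D_c = (0.213/0.662) × 25.60 = 8.237 mg/L.
x_c = v t_c = 0.858 m/s × 2.313 d × 86400 s/d = 171500 m ≈ 171 km.

t_c ≈ 2.31 d; D_c ≈ 8.24 mg/L; x_c ≈ 171 km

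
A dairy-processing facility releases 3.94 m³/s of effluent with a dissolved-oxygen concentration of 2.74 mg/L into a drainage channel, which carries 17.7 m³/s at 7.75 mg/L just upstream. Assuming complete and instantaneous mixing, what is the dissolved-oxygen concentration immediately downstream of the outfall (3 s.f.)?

Flow-weighted mixing: C = (Q_r C_r + Q_w C_w)/(Q_r + Q_w)
= (17.7×7.75 + 3.94×2.74)/(17.7 + 3.94) = 148.0/21.64 = 6.838 mg/L.

6.84 mg/L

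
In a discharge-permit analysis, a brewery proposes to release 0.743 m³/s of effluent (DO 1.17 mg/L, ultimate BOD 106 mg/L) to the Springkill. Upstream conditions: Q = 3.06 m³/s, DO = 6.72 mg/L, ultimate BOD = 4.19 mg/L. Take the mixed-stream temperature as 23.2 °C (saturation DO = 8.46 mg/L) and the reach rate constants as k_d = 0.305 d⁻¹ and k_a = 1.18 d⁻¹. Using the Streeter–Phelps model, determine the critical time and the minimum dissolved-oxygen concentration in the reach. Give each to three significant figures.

t_c ≈ 1.08 d; minimum DO ≈ 3.98 mg/L

Mixed DO = (3.06×6.72 + 0.743×1.17)/(3.06+0.743) = 21.43/3.803 = 5.636 mg/L.
Mixed L₀ = (3.06×4.19 + 0.743×106)/(3.803) = 91.58/3.803 = 24.08 mg/L.
Initial deficit D₀ = C_s − DO₀ = 8.46 − 5.636 = 2.824 mg/L.
t_c = (1/0.8750) ln[(1.18/0.305)(1 − 2.824×0.8750/(0.305×24.08))] = 1.143 × ln(2.567) = 1.077 d.
D_c = (0.305/1.18) × 24.08 × e^(−0.305×1.077) = 0.2585 × 24.08 × 0.7199 = 4.481 mg/L.
Minimum DO = 8.46 − 4.481 = 3.979 mg/L.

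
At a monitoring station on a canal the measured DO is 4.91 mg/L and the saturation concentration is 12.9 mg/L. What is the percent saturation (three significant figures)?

% saturation = C/C_s × 100 = 4.91/12.9 × 100 = 38.1 %.

38.1 % saturation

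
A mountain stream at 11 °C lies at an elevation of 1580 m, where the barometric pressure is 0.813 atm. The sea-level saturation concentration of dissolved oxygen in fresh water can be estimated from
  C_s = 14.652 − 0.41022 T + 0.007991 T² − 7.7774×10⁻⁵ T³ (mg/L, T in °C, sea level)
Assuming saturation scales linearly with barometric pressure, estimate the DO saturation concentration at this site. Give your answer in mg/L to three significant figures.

At sea level: C_s = 14.652 − 0.41022×11 + 0.007991×11² − 7.7774×10⁻⁵×11³ = 11.00 mg/L.
Pressure correction: C_s' = 11.00 × 0.813 = 8.945 mg/L.

C_s ≈ 8.95 mg/L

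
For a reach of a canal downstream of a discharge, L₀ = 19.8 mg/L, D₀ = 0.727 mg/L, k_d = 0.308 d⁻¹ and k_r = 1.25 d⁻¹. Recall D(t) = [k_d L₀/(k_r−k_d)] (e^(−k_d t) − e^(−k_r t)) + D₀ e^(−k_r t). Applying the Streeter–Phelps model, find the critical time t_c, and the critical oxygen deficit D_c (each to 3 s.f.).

t_c ≈ 1.36 d; D_c ≈ 3.21 mg/L

With k_r/k_d = 4.058 and 1 − D₀(k_r−k_d)/(k_d L₀) = 0.8877,
t_c = ln(4.058 × 0.8877) / (1.25 − 0.308) = ln(3.603) / 0.9420 = 1.282/0.9420 = 1.361 d.
L(t_c) = L₀ e^(−k_d t_c) = 19.8 × 0.6577 = 13.02 mg/L, and at the critical point k_r D_c = k_d L, so D_c = (0.308/1.25) × 13.02 = 3.209 mg/L.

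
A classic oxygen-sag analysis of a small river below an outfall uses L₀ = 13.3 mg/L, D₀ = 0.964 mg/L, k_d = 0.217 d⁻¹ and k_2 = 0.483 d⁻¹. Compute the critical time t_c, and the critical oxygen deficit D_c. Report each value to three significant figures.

t_c ≈ 2.66 d; D_c ≈ 3.36 mg/L

With k_2/k_d = 2.226 and 1 − D₀(k_2−k_d)/(k_d L₀) = 0.9112,
t_c = ln(2.226 × 0.9112) / (0.483 − 0.217) = ln(2.028) / 0.2660 = 0.7071/0.2660 = 2.658 d.
D_c = (k_d/k_2) L₀ e^(−k_d t_c) = (0.217/0.483) × 13.3 × e^(−0.217×2.658) = 0.4493 × 13.3 × 0.5617 = 3.356 mg/L.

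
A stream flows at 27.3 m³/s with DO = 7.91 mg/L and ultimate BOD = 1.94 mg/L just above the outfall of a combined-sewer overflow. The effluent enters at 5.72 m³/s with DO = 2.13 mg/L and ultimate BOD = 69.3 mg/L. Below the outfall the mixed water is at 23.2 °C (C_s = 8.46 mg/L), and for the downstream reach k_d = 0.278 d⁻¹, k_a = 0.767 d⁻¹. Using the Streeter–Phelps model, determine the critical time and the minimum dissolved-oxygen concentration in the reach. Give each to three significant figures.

Mixed DO = (27.3×7.91 + 5.72×2.13)/(27.3+5.72) = 228.1/33.02 = 6.909 mg/L.
Mixed L₀ = (27.3×1.94 + 5.72×69.3)/(33.02) = 449.4/33.02 = 13.61 mg/L.
Initial deficit D₀ = C_s − DO₀ = 8.46 − 6.909 = 1.551 mg/L.
t_c = (1/0.4890) ln[(0.767/0.278)(1 − 1.551×0.4890/(0.278×13.61))] = 2.045 × ln(2.206) = 1.618 d.
D_c = (0.278/0.767) × 13.61 × e^(−0.278×1.618) = 0.3625 × 13.61 × 0.6378 = 3.146 mg/L.
Minimum DO = 8.46 − 3.146 = 5.314 mg/L.

t_c ≈ 1.62 d; minimum DO ≈ 5.31 mg/L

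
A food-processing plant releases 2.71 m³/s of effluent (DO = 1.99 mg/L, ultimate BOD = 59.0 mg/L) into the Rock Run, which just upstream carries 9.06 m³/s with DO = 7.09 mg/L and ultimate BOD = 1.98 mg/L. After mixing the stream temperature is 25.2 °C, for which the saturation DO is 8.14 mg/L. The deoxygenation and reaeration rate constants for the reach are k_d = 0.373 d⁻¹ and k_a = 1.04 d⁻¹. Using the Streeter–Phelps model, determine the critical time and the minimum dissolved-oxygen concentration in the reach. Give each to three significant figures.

Mixed DO = (9.06×7.09 + 2.71×1.99)/(9.06+2.71) = 69.63/11.77 = 5.916 mg/L.
Mixed L₀ = (9.06×1.98 + 2.71×59.0)/(11.77) = 177.8/11.77 = 15.11 mg/L.
Initial deficit D₀ = C_s − DO₀ = 8.14 − 5.916 = 2.224 mg/L.
t_c = (1/0.6670) ln[(1.04/0.373)(1 − 2.224×0.6670/(0.373×15.11))] = 1.499 × ln(2.054) = 1.079 d.
D_c = (0.373/1.04) × 15.11 × e^(−0.373×1.079) = 0.3587 × 15.11 × 0.6686 = 3.623 mg/L.
Minimum DO = 8.14 − 3.623 = 4.517 mg/L.

t_c ≈ 1.08 d; minimum DO ≈ 4.52 mg/L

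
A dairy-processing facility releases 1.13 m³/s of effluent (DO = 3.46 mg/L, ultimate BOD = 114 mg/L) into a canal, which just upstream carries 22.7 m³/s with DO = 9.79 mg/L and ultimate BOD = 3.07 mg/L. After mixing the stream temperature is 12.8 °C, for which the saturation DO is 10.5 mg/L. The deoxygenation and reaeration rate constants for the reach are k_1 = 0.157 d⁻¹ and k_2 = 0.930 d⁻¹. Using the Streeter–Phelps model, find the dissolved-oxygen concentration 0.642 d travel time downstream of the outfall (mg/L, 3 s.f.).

DO ≈ 9.35 mg/L

Mixed DO = (22.7×9.79 + 1.13×3.46)/(22.7+1.13) = 226.1/23.83 = 9.490 mg/L.
Mixed L₀ = (22.7×3.07 + 1.13×114)/(23.83) = 198.5/23.83 = 8.330 mg/L.
Initial deficit D₀ = C_s − DO₀ = 10.5 − 9.490 = 1.010 mg/L.
D(0.642) = [0.157×8.330/(0.930−0.157)](e^(−0.157×0.642) − e^(−0.930×0.642)) + 1.010 e^(−0.930×0.642)
= 1.692 × (0.9041 − 0.5504) + 1.010 × 0.5504 = 1.154 mg/L.
DO = 10.5 − 1.154 = 9.346 mg/L.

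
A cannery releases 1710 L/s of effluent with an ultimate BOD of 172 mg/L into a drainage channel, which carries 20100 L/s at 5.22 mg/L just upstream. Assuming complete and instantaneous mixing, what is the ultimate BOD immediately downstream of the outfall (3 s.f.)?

Flow-weighted mixing: C = (Q_r C_r + Q_w C_w)/(Q_r + Q_w)
= (20100×5.22 + 1710×172)/(20100 + 1710) = 399000/21810 = 18.30 mg/L.

18.3 mg/L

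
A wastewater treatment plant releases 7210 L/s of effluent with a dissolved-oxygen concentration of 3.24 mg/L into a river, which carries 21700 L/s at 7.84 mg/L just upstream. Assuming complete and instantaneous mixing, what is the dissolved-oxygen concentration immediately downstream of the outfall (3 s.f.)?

6.69 mg/L

Flow-weighted mixing: C = (Q_r C_r + Q_w C_w)/(Q_r + Q_w)
= (21700×7.84 + 7210×3.24)/(21700 + 7210) = 193500/28910 = 6.693 mg/L.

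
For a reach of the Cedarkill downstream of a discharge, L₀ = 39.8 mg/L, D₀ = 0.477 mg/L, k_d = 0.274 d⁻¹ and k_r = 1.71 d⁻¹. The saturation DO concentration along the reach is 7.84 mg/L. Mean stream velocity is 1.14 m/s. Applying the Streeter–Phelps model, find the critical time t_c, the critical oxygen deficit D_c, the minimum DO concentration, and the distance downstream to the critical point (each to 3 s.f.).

t_c = [1/(k_r−k_d)] ln[(k_r/k_d)(1 − D₀(k_r−k_d)/(k_d L₀))]
= [1/(1.71−0.274)] ln[(1.71/0.274)(1 − 0.477×1.436/(0.274×39.8))]
= (1/1.436) ln[6.241 × 0.9372] = 0.6964 × ln(5.849) = 0.6964 × 1.766 = 1.230 d.
L(t_c) = L₀ e^(−k_d t_c) = 39.8 × 0.7139 = 28.41 mg/L, and at the critical point k_r D_c = k_d L, so D_c = (0.274/1.71) × 28.41 = 4.553 mg/L.
Minimum DO = C_s − D_c = 7.84 − 4.553 = 3.287 mg/L.
x_c = v t_c = 1.14 m/s × 1.230 d × 86400 s/d = 121100 m ≈ 121 km.

t_c ≈ 1.23 d; D_c ≈ 4.55 mg/L; min DO ≈ 3.29 mg/L; x_c ≈ 121 km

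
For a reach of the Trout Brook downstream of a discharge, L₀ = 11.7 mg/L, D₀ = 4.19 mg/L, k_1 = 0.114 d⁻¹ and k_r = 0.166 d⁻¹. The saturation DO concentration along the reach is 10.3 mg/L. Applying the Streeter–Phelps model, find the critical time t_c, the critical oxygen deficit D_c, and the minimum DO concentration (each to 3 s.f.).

t_c ≈ 3.80 d; D_c ≈ 5.21 mg/L; min DO ≈ 5.09 mg/L

At the critical point dD/dt = 0, so k_1 L₀ e^(−k_1 t) = k_r D. Substituting D(t) from the Streeter–Phelps equation and solving for t gives
t_c = ln[(k_r/k_1)(1 − D₀(k_r−k_1)/(k_1 L₀))] / (k_r−k_1).
Here k_r−k_1 = 0.05200 d⁻¹ and 1 − D₀(k_r−k_1)/(k_1 L₀) = 1 − 4.19×0.05200/(0.114×11.7) = 0.8366, so
t_c = ln(1.456 × 0.8366) / 0.05200 = 0.1974 / 0.05200 = 3.797 d.
L(t_c) = L₀ e^(−k_1 t_c) = 11.7 × 0.6487 = 7.589 mg/L, and at the critical point k_r D_c = k_1 L, so D_c = (0.114/0.166) × 7.589 = 5.212 mg/L.
Minimum DO = C_s − D_c = 10.3 − 5.212 = 5.088 mg/L.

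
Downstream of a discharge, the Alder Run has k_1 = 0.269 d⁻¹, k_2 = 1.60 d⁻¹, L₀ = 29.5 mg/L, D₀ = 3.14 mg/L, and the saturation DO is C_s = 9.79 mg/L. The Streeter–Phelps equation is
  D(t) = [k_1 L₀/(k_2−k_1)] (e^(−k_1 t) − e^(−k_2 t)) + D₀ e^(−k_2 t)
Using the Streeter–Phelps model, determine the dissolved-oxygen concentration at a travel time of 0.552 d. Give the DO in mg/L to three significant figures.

DO ≈ 5.82 mg/L

k_1 L₀/(k_2−k_1) = 0.269×29.5/(1.60−0.269) = 7.936/1.331 = 5.962 mg/L.
e^(−k_1 t) = e^(−0.269×0.5520) = 0.8620; e^(−k_2 t) = e^(−1.60×0.5520) = 0.4135.
D = 5.962 × (0.8620 − 0.4135) + 3.14 × 0.4135 = 2.674 + 1.298 = 3.973 mg/L.
DO = C_s − D = 9.79 − 3.973 = 5.817 mg/L.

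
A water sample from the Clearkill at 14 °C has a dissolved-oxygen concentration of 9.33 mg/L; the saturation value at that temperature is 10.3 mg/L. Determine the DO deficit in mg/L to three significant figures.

D = C_s − C = 10.3 − 9.33 = 0.970 mg/L.

D ≈ 0.970 mg/L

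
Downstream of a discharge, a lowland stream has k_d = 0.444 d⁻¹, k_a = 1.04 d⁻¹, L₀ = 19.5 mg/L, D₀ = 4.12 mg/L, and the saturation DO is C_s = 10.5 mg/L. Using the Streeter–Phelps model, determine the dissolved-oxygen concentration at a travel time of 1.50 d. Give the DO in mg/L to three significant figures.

k_d L₀/(k_a−k_d) = 0.444×19.5/(1.04−0.444) = 8.658/0.5960 = 14.53 mg/L.
e^(−k_d t) = e^(−0.444×1.500) = 0.5138; e^(−k_a t) = e^(−1.04×1.500) = 0.2101.
D = 14.53 × (0.5138 − 0.2101) + 4.12 × 0.2101 = 4.411 + 0.8658 = 5.276 mg/L.
DO = C_s − D = 10.5 − 5.276 = 5.224 mg/L.

DO ≈ 5.22 mg/L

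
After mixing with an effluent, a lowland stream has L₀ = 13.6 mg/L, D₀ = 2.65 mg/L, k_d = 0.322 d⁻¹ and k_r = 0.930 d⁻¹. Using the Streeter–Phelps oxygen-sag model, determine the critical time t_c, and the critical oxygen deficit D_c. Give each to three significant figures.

t_c ≈ 0.990 d; D_c ≈ 3.42 mg/L

With k_r/k_d = 2.888 and 1 − D₀(k_r−k_d)/(k_d L₀) = 0.6321,
t_c = ln(2.888 × 0.6321) / (0.930 − 0.322) = ln(1.826) / 0.6080 = 0.6019/0.6080 = 0.9900 d.
D_c = (k_d/k_r) L₀ e^(−k_d t_c) = (0.322/0.930) × 13.6 × e^(−0.322×0.9900) = 0.3462 × 13.6 × 0.7270 = 3.424 mg/L.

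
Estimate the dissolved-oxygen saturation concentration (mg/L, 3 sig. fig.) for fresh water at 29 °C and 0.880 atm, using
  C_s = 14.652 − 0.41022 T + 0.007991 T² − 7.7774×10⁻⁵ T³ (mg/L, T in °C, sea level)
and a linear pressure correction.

At sea level: C_s = 14.652 − 0.41022×29 + 0.007991×29² − 7.7774×10⁻⁵×29³ = 7.579 mg/L.
Pressure correction: C_s' = 7.579 × 0.880 = 6.670 mg/L.

C_s ≈ 6.67 mg/L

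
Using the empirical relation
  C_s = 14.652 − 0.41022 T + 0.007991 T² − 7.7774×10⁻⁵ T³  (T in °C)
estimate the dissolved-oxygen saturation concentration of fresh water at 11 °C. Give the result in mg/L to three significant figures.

C_s ≈ 11.0 mg/L

C_s = 14.652 − 0.41022×11 + 0.007991×11² − 7.7774×10⁻⁵×11³ = 11.00 mg/L.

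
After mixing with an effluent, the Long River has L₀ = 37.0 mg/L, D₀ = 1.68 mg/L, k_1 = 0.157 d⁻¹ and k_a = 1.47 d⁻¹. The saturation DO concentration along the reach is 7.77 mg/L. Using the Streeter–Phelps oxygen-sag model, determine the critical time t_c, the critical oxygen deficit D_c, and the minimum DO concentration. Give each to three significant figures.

t_c = [1/(k_a−k_1)] ln[(k_a/k_1)(1 − D₀(k_a−k_1)/(k_1 L₀))]
= [1/(1.47−0.157)] ln[(1.47/0.157)(1 − 1.68×1.313/(0.157×37.0))]
= (1/1.313) ln[9.363 × 0.6203] = 0.7616 × ln(5.808) = 0.7616 × 1.759 = 1.340 d.
D_c = (k_1/k_a) L₀ e^(−k_1 t_c) = (0.157/1.47) × 37.0 × e^(−0.157×1.340) = 0.1068 × 37.0 × 0.8103 = 3.202 mg/L.
Minimum DO = C_s − D_c = 7.77 − 3.202 = 4.568 mg/L.

t_c ≈ 1.34 d; D_c ≈ 3.20 mg/L; min DO ≈ 4.57 mg/L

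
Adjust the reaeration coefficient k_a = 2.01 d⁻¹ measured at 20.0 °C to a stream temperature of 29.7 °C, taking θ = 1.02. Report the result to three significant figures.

k_a(T₂) = k_a(T₁) · θ^(T₂−T₁) = 2.01 × 1.02^(29.7−20.0)
= 2.01 × 1.02^9.70 = 2.01 × 1.212 = 2.436 d⁻¹.

k_a ≈ 2.44 d⁻¹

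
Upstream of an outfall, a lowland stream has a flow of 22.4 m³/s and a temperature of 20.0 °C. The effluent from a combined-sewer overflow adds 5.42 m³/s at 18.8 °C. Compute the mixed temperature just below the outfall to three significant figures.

19.8 °C

Flow-weighted mixing: C = (Q_r C_r + Q_w C_w)/(Q_r + Q_w)
= (22.4×20.0 + 5.42×18.8)/(22.4 + 5.42) = 549.9/27.82 = 19.77 °C.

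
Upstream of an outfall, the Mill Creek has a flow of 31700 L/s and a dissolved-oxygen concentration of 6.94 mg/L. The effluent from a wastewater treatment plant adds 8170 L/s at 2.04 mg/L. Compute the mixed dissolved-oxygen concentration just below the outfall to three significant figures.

5.94 mg/L

Flow-weighted mixing: C = (Q_r C_r + Q_w C_w)/(Q_r + Q_w)
= (31700×6.94 + 8170×2.04)/(31700 + 8170) = 236700/39870 = 5.936 mg/L.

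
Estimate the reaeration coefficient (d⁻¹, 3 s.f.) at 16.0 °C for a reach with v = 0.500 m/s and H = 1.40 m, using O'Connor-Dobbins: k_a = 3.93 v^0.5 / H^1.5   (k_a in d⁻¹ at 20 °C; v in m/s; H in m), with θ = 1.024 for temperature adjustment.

k_a(20) = 3.93 × 0.500^0.5 / 1.40^1.5 = 3.93 × 0.7071 / 1.657 = 1.678 d⁻¹.
k_a(16.0) = 1.678 × 1.024^(16.0−20) = 1.678 × 0.9095 = 1.526 d⁻¹.

k_a ≈ 1.53 d⁻¹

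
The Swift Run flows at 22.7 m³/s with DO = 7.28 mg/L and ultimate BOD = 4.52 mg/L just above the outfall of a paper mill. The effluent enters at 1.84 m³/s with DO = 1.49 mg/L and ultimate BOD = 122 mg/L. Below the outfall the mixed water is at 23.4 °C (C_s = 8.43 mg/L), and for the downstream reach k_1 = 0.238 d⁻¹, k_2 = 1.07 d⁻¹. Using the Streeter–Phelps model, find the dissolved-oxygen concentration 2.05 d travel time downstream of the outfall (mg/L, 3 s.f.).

DO ≈ 6.34 mg/L

Mixed DO = (22.7×7.28 + 1.84×1.49)/(22.7+1.84) = 168.0/24.54 = 6.846 mg/L.
Mixed L₀ = (22.7×4.52 + 1.84×122)/(24.54) = 327.1/24.54 = 13.33 mg/L.
Initial deficit D₀ = C_s − DO₀ = 8.43 − 6.846 = 1.584 mg/L.
D(2.05) = [0.238×13.33/(1.07−0.238)](e^(−0.238×2.05) − e^(−1.07×2.05)) + 1.584 e^(−1.07×2.05)
= 3.813 × (0.6139 − 0.1115) + 1.584 × 0.1115 = 2.092 mg/L.
DO = 8.43 − 2.092 = 6.338 mg/L.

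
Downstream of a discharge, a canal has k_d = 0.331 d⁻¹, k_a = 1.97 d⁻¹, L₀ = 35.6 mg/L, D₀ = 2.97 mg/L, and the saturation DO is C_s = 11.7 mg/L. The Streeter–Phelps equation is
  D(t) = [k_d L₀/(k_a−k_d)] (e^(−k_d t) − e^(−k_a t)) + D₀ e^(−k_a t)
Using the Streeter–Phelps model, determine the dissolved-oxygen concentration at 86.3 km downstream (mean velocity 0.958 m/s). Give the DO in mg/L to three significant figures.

Travel time t = x/v = 86.3 km / (0.958 m/s) = 86300 m / 0.958 m/s = 90080 s = 1.043 d.
k_d L₀/(k_a−k_d) = 0.331×35.6/(1.97−0.331) = 11.78/1.639 = 7.190 mg/L.
e^(−k_d t) = e^(−0.331×1.043) = 0.7081; e^(−k_a t) = e^(−1.97×1.043) = 0.1282.
D = 7.190 × (0.7081 − 0.1282) + 2.97 × 0.1282 = 4.169 + 0.3808 = 4.550 mg/L.
DO = C_s − D = 11.7 − 4.550 = 7.150 mg/L.

DO ≈ 7.15 mg/L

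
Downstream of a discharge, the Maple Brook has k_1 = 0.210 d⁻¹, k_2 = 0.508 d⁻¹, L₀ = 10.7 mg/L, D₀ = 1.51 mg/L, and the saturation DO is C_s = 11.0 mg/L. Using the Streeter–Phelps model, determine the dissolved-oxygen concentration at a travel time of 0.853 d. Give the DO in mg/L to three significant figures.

k_1 L₀/(k_2−k_1) = 0.210×10.7/(0.508−0.210) = 2.247/0.2980 = 7.540 mg/L.
e^(−k_1 t) = e^(−0.210×0.8530) = 0.8360; e^(−k_2 t) = e^(−0.508×0.8530) = 0.6484.
D = 7.540 × (0.8360 − 0.6484) + 1.51 × 0.6484 = 1.415 + 0.9790 = 2.394 mg/L.
DO = C_s − D = 11.0 − 2.394 = 8.606 mg/L.

DO ≈ 8.61 mg/L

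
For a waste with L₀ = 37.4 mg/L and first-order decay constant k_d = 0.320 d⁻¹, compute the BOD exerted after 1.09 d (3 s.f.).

y ≈ 11.0 mg/L

y_t = L₀(1 − e^(−k_d t)) = 37.4 × (1 − e^(−0.320×1.09))
= 37.4 × (1 − 0.7055) = 37.4 × 0.2945 = 11.01 mg/L.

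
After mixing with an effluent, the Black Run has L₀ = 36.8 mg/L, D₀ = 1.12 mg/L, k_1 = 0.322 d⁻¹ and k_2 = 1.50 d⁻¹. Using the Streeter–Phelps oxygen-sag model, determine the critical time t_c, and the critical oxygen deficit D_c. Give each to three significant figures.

t_c ≈ 1.21 d; D_c ≈ 5.36 mg/L

With k_2/k_1 = 4.658 and 1 − D₀(k_2−k_1)/(k_1 L₀) = 0.8887,
t_c = ln(4.658 × 0.8887) / (1.50 − 0.322) = ln(4.140) / 1.178 = 1.421/1.178 = 1.206 d.
L(t_c) = L₀ e^(−k_1 t_c) = 36.8 × 0.6782 = 24.96 mg/L, and at the critical point k_2 D_c = k_1 L, so D_c = (0.322/1.50) × 24.96 = 5.358 mg/L.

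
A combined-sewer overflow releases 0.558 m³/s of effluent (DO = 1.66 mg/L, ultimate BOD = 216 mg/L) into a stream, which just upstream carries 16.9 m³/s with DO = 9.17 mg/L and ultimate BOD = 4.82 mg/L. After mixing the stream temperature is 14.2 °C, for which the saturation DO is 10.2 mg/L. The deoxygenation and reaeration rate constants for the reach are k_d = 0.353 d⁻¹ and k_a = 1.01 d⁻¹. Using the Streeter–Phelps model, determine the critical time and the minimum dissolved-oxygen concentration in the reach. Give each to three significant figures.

Mixed DO = (16.9×9.17 + 0.558×1.66)/(16.9+0.558) = 155.9/17.46 = 8.930 mg/L.
Mixed L₀ = (16.9×4.82 + 0.558×216)/(17.46) = 202.0/17.46 = 11.57 mg/L.
Initial deficit D₀ = C_s − DO₀ = 10.2 − 8.930 = 1.270 mg/L.
t_c = (1/0.6570) ln[(1.01/0.353)(1 − 1.270×0.6570/(0.353×11.57))] = 1.522 × ln(2.277) = 1.252 d.
D_c = (0.353/1.01) × 11.57 × e^(−0.353×1.252) = 0.3495 × 11.57 × 0.6427 = 2.599 mg/L.
Minimum DO = 10.2 − 2.599 = 7.601 mg/L.

t_c ≈ 1.25 d; minimum DO ≈ 7.60 mg/L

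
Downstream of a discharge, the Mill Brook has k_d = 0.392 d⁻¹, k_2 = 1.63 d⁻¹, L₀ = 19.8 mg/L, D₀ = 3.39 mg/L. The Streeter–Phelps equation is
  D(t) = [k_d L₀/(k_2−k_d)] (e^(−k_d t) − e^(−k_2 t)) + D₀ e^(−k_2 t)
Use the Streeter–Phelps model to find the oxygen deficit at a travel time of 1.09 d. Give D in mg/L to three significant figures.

D ≈ 3.60 mg/L

k_d L₀/(k_2−k_d) = 0.392×19.8/(1.63−0.392) = 7.762/1.238 = 6.269 mg/L.
e^(−k_d t) = e^(−0.392×1.090) = 0.6523; e^(−k_2 t) = e^(−1.63×1.090) = 0.1692.
D = 6.269 × (0.6523 − 0.1692) + 3.39 × 0.1692 = 3.029 + 0.5736 = 3.602 mg/L.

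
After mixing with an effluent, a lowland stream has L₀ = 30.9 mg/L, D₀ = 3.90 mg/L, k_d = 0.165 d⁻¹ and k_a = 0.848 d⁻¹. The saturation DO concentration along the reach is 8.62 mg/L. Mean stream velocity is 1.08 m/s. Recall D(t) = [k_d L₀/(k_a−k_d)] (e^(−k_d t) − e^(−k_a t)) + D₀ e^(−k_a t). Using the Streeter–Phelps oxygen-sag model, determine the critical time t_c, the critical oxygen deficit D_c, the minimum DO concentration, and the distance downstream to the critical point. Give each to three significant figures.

t_c = [1/(k_a−k_d)] ln[(k_a/k_d)(1 − D₀(k_a−k_d)/(k_d L₀))]
= [1/(0.848−0.165)] ln[(0.848/0.165)(1 − 3.90×0.6830/(0.165×30.9))]
= (1/0.6830) ln[5.139 × 0.4776] = 1.464 × ln(2.454) = 1.464 × 0.8979 = 1.315 d.
L(t_c) = L₀ e^(−k_d t_c) = 30.9 × 0.8050 = 24.87 mg/L, and at the critical point k_a D_c = k_d L, so D_c = (0.165/0.848) × 24.87 = 4.840 mg/L.
Minimum DO = C_s − D_c = 8.62 − 4.840 = 3.780 mg/L.
x_c = v t_c = 1.08 m/s × 1.315 d × 86400 s/d = 122700 m ≈ 123 km.

t_c ≈ 1.31 d; D_c ≈ 4.84 mg/L; min DO ≈ 3.78 mg/L; x_c ≈ 123 km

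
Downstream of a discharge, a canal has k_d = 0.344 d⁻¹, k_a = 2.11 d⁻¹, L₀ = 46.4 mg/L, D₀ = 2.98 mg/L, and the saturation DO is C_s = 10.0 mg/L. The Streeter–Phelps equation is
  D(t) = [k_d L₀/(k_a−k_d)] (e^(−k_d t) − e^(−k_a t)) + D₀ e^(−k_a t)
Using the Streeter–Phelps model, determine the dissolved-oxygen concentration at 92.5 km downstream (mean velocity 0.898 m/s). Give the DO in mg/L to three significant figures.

Travel time t = x/v = 92.5 km / (0.898 m/s) = 92500 m / 0.898 m/s = 103000 s = 1.192 d.
k_d L₀/(k_a−k_d) = 0.344×46.4/(2.11−0.344) = 15.96/1.766 = 9.038 mg/L.
e^(−k_d t) = e^(−0.344×1.192) = 0.6636; e^(−k_a t) = e^(−2.11×1.192) = 0.08082.
D = 9.038 × (0.6636 − 0.08082) + 2.98 × 0.08082 = 5.267 + 0.2408 = 5.508 mg/L.
DO = C_s − D = 10.0 − 5.508 = 4.492 mg/L.

DO ≈ 4.49 mg/L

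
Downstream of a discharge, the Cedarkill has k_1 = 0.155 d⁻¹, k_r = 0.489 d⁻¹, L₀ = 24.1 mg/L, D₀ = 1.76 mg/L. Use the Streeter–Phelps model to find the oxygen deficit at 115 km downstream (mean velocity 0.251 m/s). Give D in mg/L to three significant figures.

D ≈ 4.21 mg/L

Travel time t = x/v = 115 km / (0.251 m/s) = 115000 m / 0.251 m/s = 458200 s = 5.303 d.
k_1 L₀/(k_r−k_1) = 0.155×24.1/(0.489−0.155) = 3.736/0.3340 = 11.18 mg/L.
e^(−k_1 t) = e^(−0.155×5.303) = 0.4396; e^(−k_r t) = e^(−0.489×5.303) = 0.07479.
D = 11.18 × (0.4396 − 0.07479) + 1.76 × 0.07479 = 4.080 + 0.1316 = 4.211 mg/L.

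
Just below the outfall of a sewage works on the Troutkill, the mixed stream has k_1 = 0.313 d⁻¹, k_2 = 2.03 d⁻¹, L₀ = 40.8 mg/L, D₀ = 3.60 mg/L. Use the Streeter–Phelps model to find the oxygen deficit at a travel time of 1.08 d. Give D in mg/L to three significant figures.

k_1 L₀/(k_2−k_1) = 0.313×40.8/(2.03−0.313) = 12.77/1.717 = 7.438 mg/L.
e^(−k_1 t) = e^(−0.313×1.080) = 0.7132; e^(−k_2 t) = e^(−2.03×1.080) = 0.1116.
D = 7.438 × (0.7132 − 0.1116) + 3.60 × 0.1116 = 4.474 + 0.4019 = 4.876 mg/L.

D ≈ 4.88 mg/L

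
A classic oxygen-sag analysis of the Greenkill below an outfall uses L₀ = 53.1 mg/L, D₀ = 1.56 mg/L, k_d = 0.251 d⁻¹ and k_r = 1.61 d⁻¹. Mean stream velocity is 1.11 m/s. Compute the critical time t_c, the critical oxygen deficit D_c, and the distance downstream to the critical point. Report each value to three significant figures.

t_c ≈ 1.24 d; D_c ≈ 6.06 mg/L; x_c ≈ 119 km

With k_r/k_d = 6.414 and 1 − D₀(k_r−k_d)/(k_d L₀) = 0.8409,
t_c = ln(6.414 × 0.8409) / (1.61 − 0.251) = ln(5.394) / 1.359 = 1.685/1.359 = 1.240 d.
L(t_c) = L₀ e^(−k_d t_c) = 53.1 × 0.7325 = 38.90 mg/L, and at the critical point k_r D_c = k_d L, so D_c = (0.251/1.61) × 38.90 = 6.064 mg/L.
x_c = v t_c = 1.11 m/s × 1.240 d × 86400 s/d = 118900 m ≈ 119 km.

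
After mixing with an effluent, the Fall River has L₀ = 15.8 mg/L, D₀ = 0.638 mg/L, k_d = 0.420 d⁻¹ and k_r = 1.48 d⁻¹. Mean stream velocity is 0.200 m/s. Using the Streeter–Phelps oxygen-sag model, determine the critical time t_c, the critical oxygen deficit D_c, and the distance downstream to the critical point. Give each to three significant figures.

With k_r/k_d = 3.524 and 1 − D₀(k_r−k_d)/(k_d L₀) = 0.8981,
t_c = ln(3.524 × 0.8981) / (1.48 − 0.420) = ln(3.165) / 1.060 = 1.152/1.060 = 1.087 d.
D_c = (k_d/k_r) L₀ e^(−k_d t_c) = (0.420/1.48) × 15.8 × e^(−0.420×1.087) = 0.2838 × 15.8 × 0.6335 = 2.841 mg/L.
x_c = v t_c = 0.200 m/s × 1.087 d × 86400 s/d = 18780 m ≈ 18.8 km.

t_c ≈ 1.09 d; D_c ≈ 2.84 mg/L; x_c ≈ 18.8 km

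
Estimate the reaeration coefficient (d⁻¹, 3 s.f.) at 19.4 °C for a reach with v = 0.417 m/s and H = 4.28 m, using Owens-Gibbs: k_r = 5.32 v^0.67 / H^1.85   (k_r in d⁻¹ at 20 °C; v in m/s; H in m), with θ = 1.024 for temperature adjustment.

k_r ≈ 0.198 d⁻¹

k_r(20) = 5.32 × 0.417^0.67 / 4.28^1.85 = 5.32 × 0.5565 / 14.73 = 0.2010 d⁻¹.
k_r(19.4) = 0.2010 × 1.024^(19.4−20) = 0.2010 × 0.9859 = 0.1982 d⁻¹.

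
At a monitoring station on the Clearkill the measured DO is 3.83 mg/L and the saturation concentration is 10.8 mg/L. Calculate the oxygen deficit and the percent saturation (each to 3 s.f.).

D = C_s − C = 10.8 − 3.83 = 6.97 mg/L.
% saturation = 3.83/10.8 × 100 = 35.5 %.

D ≈ 6.97 mg/L; 35.5 % saturation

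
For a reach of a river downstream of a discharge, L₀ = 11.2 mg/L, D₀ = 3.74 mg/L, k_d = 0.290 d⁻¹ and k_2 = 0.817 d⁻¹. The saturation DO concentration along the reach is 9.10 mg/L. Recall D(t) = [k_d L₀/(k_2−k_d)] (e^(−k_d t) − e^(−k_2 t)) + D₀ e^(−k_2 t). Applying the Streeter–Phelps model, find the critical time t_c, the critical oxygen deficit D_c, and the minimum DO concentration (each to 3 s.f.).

t_c ≈ 0.194 d; D_c ≈ 3.76 mg/L; min DO ≈ 5.34 mg/L

t_c = [1/(k_2−k_d)] ln[(k_2/k_d)(1 − D₀(k_2−k_d)/(k_d L₀))]
= [1/(0.817−0.290)] ln[(0.817/0.290)(1 − 3.74×0.5270/(0.290×11.2))]
= (1/0.5270) ln[2.817 × 0.3932] = 1.898 × ln(1.108) = 1.898 × 0.1022 = 0.1940 d.
L(t_c) = L₀ e^(−k_d t_c) = 11.2 × 0.9453 = 10.59 mg/L, and at the critical point k_2 D_c = k_d L, so D_c = (0.290/0.817) × 10.59 = 3.758 mg/L.
Minimum DO = C_s − D_c = 9.10 − 3.758 = 5.342 mg/L.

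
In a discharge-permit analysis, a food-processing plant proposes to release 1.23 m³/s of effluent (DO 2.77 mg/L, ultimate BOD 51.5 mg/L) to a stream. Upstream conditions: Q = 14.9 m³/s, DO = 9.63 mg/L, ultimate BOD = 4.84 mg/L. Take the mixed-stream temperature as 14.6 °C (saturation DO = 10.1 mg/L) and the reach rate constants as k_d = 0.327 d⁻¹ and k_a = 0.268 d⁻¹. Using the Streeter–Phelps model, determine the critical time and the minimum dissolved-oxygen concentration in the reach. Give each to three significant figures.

t_c ≈ 3.01 d; minimum DO ≈ 6.28 mg/L

Mixed DO = (14.9×9.63 + 1.23×2.77)/(14.9+1.23) = 146.9/16.13 = 9.107 mg/L.
Mixed L₀ = (14.9×4.84 + 1.23×51.5)/(16.13) = 135.5/16.13 = 8.398 mg/L.
Initial deficit D₀ = C_s − DO₀ = 10.1 − 9.107 = 0.9931 mg/L.
t_c = (1/-0.05900) ln[(0.268/0.327)(1 − 0.9931×-0.05900/(0.327×8.398))] = -16.95 × ln(0.8371) = 3.015 d.
D_c = (0.327/0.268) × 8.398 × e^(−0.327×3.015) = 1.220 × 8.398 × 0.3732 = 3.824 mg/L.
Minimum DO = 10.1 − 3.824 = 6.276 mg/L.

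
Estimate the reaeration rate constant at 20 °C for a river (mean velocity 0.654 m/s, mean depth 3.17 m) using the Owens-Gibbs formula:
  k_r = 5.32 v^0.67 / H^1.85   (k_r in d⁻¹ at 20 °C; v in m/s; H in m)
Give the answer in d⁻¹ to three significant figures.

k_r ≈ 0.474 d⁻¹

k_r = 5.32 × 0.654^0.67 / 3.17^1.85 = 5.32 × 0.7524 / 8.452 = 0.4736 d⁻¹.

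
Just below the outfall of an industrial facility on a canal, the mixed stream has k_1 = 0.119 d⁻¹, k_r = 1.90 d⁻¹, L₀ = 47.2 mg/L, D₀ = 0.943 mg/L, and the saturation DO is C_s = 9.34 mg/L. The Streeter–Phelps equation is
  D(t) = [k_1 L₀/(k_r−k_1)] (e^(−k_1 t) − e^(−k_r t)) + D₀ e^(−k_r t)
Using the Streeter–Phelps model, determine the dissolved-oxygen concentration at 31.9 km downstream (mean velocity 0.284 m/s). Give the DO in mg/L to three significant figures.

DO ≈ 6.83 mg/L

Travel time t = x/v = 31.9 km / (0.284 m/s) = 31900 m / 0.284 m/s = 112300 s = 1.300 d.
k_1 L₀/(k_r−k_1) = 0.119×47.2/(1.90−0.119) = 5.617/1.781 = 3.154 mg/L.
e^(−k_1 t) = e^(−0.119×1.300) = 0.8567; e^(−k_r t) = e^(−1.90×1.300) = 0.08458.
D = 3.154 × (0.8567 − 0.08458) + 0.943 × 0.08458 = 2.435 + 0.07976 = 2.515 mg/L.
DO = C_s − D = 9.34 − 2.515 = 6.825 mg/L.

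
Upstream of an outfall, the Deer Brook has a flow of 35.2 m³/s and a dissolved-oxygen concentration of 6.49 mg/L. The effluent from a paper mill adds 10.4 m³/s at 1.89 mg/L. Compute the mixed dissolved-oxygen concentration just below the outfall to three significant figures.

Flow-weighted mixing: C = (Q_r C_r + Q_w C_w)/(Q_r + Q_w)
= (35.2×6.49 + 10.4×1.89)/(35.2 + 10.4) = 248.1/45.60 = 5.441 mg/L.

5.44 mg/L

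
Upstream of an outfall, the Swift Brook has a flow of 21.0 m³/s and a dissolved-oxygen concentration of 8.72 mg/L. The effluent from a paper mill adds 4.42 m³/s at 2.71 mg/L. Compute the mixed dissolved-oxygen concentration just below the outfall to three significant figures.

7.67 mg/L

Flow-weighted mixing: C = (Q_r C_r + Q_w C_w)/(Q_r + Q_w)
= (21.0×8.72 + 4.42×2.71)/(21.0 + 4.42) = 195.1/25.42 = 7.675 mg/L.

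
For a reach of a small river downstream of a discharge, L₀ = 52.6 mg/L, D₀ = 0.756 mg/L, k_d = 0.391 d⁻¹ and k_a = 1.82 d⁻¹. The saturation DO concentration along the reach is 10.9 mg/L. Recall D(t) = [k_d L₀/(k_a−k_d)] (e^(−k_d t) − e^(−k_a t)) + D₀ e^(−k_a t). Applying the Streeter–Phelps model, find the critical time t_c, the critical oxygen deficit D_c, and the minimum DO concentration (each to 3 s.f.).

At the critical point dD/dt = 0, so k_d L₀ e^(−k_d t) = k_a D. Substituting D(t) from the Streeter–Phelps equation and solving for t gives
t_c = ln[(k_a/k_d)(1 − D₀(k_a−k_d)/(k_d L₀))] / (k_a−k_d).
Here k_a−k_d = 1.429 d⁻¹ and 1 − D₀(k_a−k_d)/(k_d L₀) = 1 − 0.756×1.429/(0.391×52.6) = 0.9475, so
t_c = ln(4.655 × 0.9475) / 1.429 = 1.484 / 1.429 = 1.038 d.
D_c = (k_d/k_a) L₀ e^(−k_d t_c) = (0.391/1.82) × 52.6 × e^(−0.391×1.038) = 0.2148 × 52.6 × 0.6663 = 7.529 mg/L.
Minimum DO = C_s − D_c = 10.9 − 7.529 = 3.371 mg/L.

t_c ≈ 1.04 d; D_c ≈ 7.53 mg/L; min DO ≈ 3.37 mg/L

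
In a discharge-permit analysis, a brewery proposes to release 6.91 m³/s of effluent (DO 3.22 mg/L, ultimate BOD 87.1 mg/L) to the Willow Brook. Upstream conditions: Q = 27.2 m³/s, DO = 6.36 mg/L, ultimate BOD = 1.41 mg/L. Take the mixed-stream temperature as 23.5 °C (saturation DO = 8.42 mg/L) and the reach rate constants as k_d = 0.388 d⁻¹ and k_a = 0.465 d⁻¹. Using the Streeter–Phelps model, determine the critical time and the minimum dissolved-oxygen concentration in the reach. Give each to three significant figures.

t_c ≈ 1.98 d; minimum DO ≈ 1.14 mg/L

Mixed DO = (27.2×6.36 + 6.91×3.22)/(27.2+6.91) = 195.2/34.11 = 5.724 mg/L.
Mixed L₀ = (27.2×1.41 + 6.91×87.1)/(34.11) = 640.2/34.11 = 18.77 mg/L.
Initial deficit D₀ = C_s − DO₀ = 8.42 − 5.724 = 2.696 mg/L.
t_c = (1/0.07700) ln[(0.465/0.388)(1 − 2.696×0.07700/(0.388×18.77))] = 12.99 × ln(1.164) = 1.975 d.
D_c = (0.388/0.465) × 18.77 × e^(−0.388×1.975) = 0.8344 × 18.77 × 0.4646 = 7.277 mg/L.
Minimum DO = 8.42 − 7.277 = 1.143 mg/L.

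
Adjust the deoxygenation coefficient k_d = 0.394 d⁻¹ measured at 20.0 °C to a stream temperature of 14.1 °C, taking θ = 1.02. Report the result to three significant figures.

k_d ≈ 0.351 d⁻¹

k_d(T₂) = k_d(T₁) · θ^(T₂−T₁) = 0.394 × 1.02^(14.1−20.0)
= 0.394 × 1.02^-5.90 = 0.394 × 0.8897 = 0.3506 d⁻¹.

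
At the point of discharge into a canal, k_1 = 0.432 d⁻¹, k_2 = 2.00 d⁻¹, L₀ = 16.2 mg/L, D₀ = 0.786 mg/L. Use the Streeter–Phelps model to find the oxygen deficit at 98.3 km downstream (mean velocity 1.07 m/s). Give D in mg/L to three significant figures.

Travel time t = x/v = 98.3 km / (1.07 m/s) = 98300 m / 1.07 m/s = 91870 s = 1.063 d.
k_1 L₀/(k_2−k_1) = 0.432×16.2/(2.00−0.432) = 6.998/1.568 = 4.463 mg/L.
e^(−k_1 t) = e^(−0.432×1.063) = 0.6317; e^(−k_2 t) = e^(−2.00×1.063) = 0.1192.
D = 4.463 × (0.6317 − 0.1192) + 0.786 × 0.1192 = 2.287 + 0.09372 = 2.381 mg/L.

D ≈ 2.38 mg/L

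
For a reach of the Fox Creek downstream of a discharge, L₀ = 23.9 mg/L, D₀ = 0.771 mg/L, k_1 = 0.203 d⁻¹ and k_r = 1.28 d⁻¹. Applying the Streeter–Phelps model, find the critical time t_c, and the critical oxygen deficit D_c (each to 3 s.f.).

At the critical point dD/dt = 0, so k_1 L₀ e^(−k_1 t) = k_r D. Substituting D(t) from the Streeter–Phelps equation and solving for t gives
t_c = ln[(k_r/k_1)(1 − D₀(k_r−k_1)/(k_1 L₀))] / (k_r−k_1).
Here k_r−k_1 = 1.077 d⁻¹ and 1 − D₀(k_r−k_1)/(k_1 L₀) = 1 − 0.771×1.077/(0.203×23.9) = 0.8289, so
t_c = ln(6.305 × 0.8289) / 1.077 = 1.654 / 1.077 = 1.535 d.
L(t_c) = L₀ e^(−k_1 t_c) = 23.9 × 0.7322 = 17.50 mg/L, and at the critical point k_r D_c = k_1 L, so D_c = (0.203/1.28) × 17.50 = 2.775 mg/L.

t_c ≈ 1.54 d; D_c ≈ 2.78 mg/L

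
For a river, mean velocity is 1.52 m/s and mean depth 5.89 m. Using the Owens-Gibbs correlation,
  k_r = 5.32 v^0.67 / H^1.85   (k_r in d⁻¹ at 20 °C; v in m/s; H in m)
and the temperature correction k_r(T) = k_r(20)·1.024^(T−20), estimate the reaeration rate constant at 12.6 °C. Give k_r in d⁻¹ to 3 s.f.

k_r(20) = 5.32 × 1.52^0.67 / 5.89^1.85 = 5.32 × 1.324 / 26.59 = 0.2649 d⁻¹.
k_r(12.6) = 0.2649 × 1.024^(12.6−20) = 0.2649 × 0.8390 = 0.2222 d⁻¹.

k_r ≈ 0.222 d⁻¹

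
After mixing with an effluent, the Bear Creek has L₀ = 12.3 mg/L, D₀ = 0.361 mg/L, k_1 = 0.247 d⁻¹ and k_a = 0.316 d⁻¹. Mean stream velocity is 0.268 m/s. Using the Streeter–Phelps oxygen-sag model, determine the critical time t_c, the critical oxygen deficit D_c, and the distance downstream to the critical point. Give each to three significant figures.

With k_a/k_1 = 1.279 and 1 − D₀(k_a−k_1)/(k_1 L₀) = 0.9918,
t_c = ln(1.279 × 0.9918) / (0.316 − 0.247) = ln(1.269) / 0.06900 = 0.2381/0.06900 = 3.451 d.
D_c = (k_1/k_a) L₀ e^(−k_1 t_c) = (0.247/0.316) × 12.3 × e^(−0.247×3.451) = 0.7816 × 12.3 × 0.4264 = 4.099 mg/L.
x_c = v t_c = 0.268 m/s × 3.451 d × 86400 s/d = 79910 m ≈ 79.9 km.

t_c ≈ 3.45 d; D_c ≈ 4.10 mg/L; x_c ≈ 79.9 km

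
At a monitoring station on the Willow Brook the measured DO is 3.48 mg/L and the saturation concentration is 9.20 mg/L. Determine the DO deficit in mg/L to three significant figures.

D = C_s − C = 9.20 − 3.48 = 5.72 mg/L.

D ≈ 5.72 mg/L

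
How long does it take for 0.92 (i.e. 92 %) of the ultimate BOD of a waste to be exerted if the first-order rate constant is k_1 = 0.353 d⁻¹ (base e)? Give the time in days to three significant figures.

y/L₀ = 1 − e^(−k_1 t) = 0.92 ⇒ e^(−k_1 t) = 0.0800
t = −ln(0.0800) / 0.353 = 2.526 / 0.353 = 7.155 d.

t ≈ 7.16 d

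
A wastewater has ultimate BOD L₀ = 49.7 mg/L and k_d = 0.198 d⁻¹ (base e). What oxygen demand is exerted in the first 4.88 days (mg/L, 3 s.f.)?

y_t = L₀(1 − e^(−k_d t)) = 49.7 × (1 − e^(−0.198×4.88))
= 49.7 × (1 − 0.3805) = 49.7 × 0.6195 = 30.79 mg/L.

y ≈ 30.8 mg/L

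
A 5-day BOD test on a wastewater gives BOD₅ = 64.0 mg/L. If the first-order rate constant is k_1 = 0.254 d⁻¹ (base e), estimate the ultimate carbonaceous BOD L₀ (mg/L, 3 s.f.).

L₀ ≈ 89.0 mg/L

BOD₅ = L₀(1 − e^(−5k_1)) ⇒ L₀ = BOD₅ / (1 − e^(−5×0.254))
= 64.0 / (1 − 0.2808) = 64.0 / 0.7192 = 88.99 mg/L.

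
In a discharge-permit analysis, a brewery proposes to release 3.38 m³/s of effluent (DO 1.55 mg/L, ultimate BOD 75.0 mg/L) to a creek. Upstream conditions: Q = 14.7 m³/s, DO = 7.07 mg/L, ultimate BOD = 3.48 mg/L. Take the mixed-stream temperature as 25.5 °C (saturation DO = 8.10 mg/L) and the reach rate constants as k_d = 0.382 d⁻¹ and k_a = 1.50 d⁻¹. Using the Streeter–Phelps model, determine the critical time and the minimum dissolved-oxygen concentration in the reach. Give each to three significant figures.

Mixed DO = (14.7×7.07 + 3.38×1.55)/(14.7+3.38) = 109.2/18.08 = 6.038 mg/L.
Mixed L₀ = (14.7×3.48 + 3.38×75.0)/(18.08) = 304.7/18.08 = 16.85 mg/L.
Initial deficit D₀ = C_s − DO₀ = 8.10 − 6.038 = 2.062 mg/L.
t_c = (1/1.118) ln[(1.50/0.382)(1 − 2.062×1.118/(0.382×16.85))] = 0.8945 × ln(2.520) = 0.8269 d.
D_c = (0.382/1.50) × 16.85 × e^(−0.382×0.8269) = 0.2547 × 16.85 × 0.7292 = 3.129 mg/L.
Minimum DO = 8.10 − 3.129 = 4.971 mg/L.

t_c ≈ 0.827 d; minimum DO ≈ 4.97 mg/L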